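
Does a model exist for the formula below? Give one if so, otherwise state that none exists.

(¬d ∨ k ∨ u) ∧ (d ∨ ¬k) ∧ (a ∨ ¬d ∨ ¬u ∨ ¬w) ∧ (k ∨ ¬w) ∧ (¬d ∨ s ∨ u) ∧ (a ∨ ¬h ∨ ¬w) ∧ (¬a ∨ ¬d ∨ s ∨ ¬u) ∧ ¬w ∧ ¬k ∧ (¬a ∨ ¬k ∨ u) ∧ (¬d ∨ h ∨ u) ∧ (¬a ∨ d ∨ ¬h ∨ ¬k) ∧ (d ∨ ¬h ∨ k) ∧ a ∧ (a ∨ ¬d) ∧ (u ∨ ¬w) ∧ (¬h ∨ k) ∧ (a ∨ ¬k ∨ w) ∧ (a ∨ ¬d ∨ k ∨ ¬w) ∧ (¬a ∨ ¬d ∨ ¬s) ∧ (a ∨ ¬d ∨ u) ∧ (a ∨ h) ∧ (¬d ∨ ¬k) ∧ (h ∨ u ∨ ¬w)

Unit clause (¬w) forces w = False.
Unit clause (¬k) forces k = False.
Unit clause (a) forces a = True.
In (¬h ∨ k) only ¬h is left, so h = False.
Set s = False.
Try d = True:
  (¬d ∨ k ∨ u) forces u = True.
  clause (¬a ∨ ¬d ∨ s ∨ ¬u) is falsified — backtrack.
So d = False.
Set u = False.
All clauses satisfied.

w = False, a = True, h = False, k = False, s = False, d = False, u = False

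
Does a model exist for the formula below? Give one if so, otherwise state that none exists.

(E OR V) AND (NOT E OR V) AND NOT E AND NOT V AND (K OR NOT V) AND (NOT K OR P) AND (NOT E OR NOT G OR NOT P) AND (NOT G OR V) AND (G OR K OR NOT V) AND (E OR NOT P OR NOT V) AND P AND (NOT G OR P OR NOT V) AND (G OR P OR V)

Unsatisfiable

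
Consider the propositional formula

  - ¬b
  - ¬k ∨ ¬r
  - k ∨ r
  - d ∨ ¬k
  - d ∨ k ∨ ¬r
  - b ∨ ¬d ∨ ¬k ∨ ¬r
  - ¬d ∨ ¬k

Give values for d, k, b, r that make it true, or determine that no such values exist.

d = True, k = False, b = False, r = True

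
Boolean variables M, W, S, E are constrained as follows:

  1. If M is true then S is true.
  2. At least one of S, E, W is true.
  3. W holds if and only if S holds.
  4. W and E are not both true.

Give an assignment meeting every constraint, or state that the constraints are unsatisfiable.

M: True, W: True, S: True, E: False

  (1) M=T ⇒ S: T ✓
  (2) {S, E, W}: 2 true — at least one ✓
  (3) W=T, S=T — same ✓
  (4) W=T, E=F — not both ✓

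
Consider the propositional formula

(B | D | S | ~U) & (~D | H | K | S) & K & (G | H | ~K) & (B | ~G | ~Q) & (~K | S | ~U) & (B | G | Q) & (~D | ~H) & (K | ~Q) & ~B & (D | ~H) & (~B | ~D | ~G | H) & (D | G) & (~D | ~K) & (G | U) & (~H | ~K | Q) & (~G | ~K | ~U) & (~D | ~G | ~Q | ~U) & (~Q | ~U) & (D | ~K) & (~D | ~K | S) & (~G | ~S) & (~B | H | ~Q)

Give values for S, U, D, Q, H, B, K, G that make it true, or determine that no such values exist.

Unsatisfiable

Case D = True:
  (K) forces K = True.
  Clause (~D | ~K) is falsified — contradiction.
Case D = False:
  (K) forces K = True.
  Clause (D | ~K) is falsified — contradiction.
Both cases fail, so the formula is unsatisfiable.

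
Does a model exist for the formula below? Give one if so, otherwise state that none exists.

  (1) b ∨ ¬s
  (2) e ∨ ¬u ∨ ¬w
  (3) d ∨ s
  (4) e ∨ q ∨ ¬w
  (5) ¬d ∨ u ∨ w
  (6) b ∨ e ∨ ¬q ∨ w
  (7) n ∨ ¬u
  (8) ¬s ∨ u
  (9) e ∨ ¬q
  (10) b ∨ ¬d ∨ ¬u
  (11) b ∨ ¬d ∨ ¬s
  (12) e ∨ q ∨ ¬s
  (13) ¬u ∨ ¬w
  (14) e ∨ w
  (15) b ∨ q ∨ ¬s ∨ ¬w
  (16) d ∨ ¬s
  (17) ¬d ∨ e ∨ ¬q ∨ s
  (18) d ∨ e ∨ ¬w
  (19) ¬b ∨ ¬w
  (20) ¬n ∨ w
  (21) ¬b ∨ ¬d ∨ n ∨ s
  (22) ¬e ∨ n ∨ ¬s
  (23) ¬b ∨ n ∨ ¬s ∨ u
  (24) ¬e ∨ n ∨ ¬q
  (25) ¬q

b=F, e=T, d=T, w=T, n=T, s=F, q=F, u=F

Unit clause (¬q) forces q = False.
Set b = False.
  then (b ∨ ¬s) forces s = False.
  then (d ∨ s) forces d = True.
  then (b ∨ ¬d ∨ ¬u) forces u = False.
  then (¬d ∨ u ∨ w) forces w = True.
  then (e ∨ q ∨ ¬w) forces e = True.
Set n = True.
All clauses satisfied.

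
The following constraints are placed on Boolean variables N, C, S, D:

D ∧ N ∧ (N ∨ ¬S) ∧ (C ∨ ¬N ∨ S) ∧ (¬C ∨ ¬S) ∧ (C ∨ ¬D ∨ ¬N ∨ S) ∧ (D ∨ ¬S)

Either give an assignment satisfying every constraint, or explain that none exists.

N = True, C = True, S = False, D = True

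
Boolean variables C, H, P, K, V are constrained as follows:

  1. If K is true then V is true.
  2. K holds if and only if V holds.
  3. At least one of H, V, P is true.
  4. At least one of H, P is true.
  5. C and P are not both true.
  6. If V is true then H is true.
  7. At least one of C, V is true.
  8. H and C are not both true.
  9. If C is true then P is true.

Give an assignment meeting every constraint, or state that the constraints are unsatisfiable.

C = False, H = True, P = False, K = True, V = True

  (1) K=T ⇒ V: T ✓
  (2) K=T, V=T — same ✓
  (3) {H, V, P}: 2 true — at least one ✓
  (4) {H, P}: 1 true — at least one ✓
  (5) C=F, P=F — not both ✓
  (6) V=T ⇒ H: T ✓
  (7) {C, V}: 1 true — at least one ✓
  (8) H=T, C=F — not both ✓
  (9) C=F ⇒ P: vacuous ✓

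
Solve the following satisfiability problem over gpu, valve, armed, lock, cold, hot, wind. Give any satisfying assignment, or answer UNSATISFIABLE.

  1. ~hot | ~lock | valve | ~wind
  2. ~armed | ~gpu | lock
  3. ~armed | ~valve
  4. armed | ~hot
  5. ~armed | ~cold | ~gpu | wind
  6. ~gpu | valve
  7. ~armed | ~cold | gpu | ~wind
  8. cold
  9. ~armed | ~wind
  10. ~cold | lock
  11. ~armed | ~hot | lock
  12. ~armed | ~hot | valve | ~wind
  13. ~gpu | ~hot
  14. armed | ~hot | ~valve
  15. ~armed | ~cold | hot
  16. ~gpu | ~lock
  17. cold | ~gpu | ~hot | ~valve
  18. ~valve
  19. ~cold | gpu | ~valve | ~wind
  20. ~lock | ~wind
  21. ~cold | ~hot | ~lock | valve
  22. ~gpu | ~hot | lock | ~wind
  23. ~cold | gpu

Case gpu = True:
  (~gpu | valve) forces valve = True.
  Clause (~valve) is falsified — contradiction.
Case gpu = False:
  (cold) forces cold = True.
  Clause (~cold | gpu) is falsified — contradiction.
Both cases fail, so the formula is unsatisfiable.

The formula is unsatisfiable.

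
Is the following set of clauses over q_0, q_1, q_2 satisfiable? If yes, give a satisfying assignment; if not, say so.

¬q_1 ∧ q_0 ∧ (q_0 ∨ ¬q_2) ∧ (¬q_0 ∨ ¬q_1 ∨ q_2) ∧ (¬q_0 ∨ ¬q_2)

Unit clause (¬q_1) forces q_1 = False.
Unit clause (q_0) forces q_0 = True.
In (¬q_0 ∨ ¬q_2) only ¬q_2 is left, so q_2 = False.
Check each clause:
  (¬q_1): ¬q_1 holds.
  (q_0): q_0 holds.
  (q_0 ∨ ¬q_2): q_0 holds.
  (¬q_0 ∨ ¬q_1 ∨ q_2): ¬q_1 holds.
  (¬q_0 ∨ ¬q_2): ¬q_2 holds.
All clauses satisfied.

q_0 = True, q_1 = False, q_2 = False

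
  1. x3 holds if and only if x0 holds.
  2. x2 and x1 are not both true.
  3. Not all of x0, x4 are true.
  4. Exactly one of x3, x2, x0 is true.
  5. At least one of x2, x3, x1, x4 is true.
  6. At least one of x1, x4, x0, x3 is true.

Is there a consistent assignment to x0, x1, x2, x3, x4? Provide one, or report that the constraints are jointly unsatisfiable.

x0 = False, x1 = False, x2 = True, x3 = False, x4 = True

  (1) x3=F, x0=F — same ✓
  (2) x2=T, x1=F — not both ✓
  (3) {x0, x4}: 1/2 true — not all ✓
  (4) {x3, x2, x0}: 1 true — exactly one ✓
  (5) {x2, x3, x1, x4}: 2 true — at least one ✓
  (6) {x1, x4, x0, x3}: 1 true — at least one ✓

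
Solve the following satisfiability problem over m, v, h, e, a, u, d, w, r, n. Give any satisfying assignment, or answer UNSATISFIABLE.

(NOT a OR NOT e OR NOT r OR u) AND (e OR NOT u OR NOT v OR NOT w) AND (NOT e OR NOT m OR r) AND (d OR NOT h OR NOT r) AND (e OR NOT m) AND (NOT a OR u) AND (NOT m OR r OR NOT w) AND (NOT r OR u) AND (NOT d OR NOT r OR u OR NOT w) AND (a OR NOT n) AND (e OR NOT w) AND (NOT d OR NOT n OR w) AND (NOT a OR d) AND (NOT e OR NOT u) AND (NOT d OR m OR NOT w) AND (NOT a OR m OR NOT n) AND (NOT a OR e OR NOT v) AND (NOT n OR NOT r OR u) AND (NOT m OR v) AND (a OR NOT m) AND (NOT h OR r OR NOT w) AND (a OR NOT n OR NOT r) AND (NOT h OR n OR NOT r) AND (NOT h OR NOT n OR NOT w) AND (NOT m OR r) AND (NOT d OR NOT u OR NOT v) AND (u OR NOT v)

m = False; v = False; h = False; e = False; a = True; u = True; d = True; w = False; r = False; n = False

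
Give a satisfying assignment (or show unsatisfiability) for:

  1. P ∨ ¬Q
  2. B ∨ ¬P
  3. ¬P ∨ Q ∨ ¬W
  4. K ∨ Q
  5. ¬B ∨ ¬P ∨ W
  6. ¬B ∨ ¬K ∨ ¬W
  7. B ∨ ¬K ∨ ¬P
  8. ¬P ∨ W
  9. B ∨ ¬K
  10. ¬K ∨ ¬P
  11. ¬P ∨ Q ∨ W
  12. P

Unit clause (P) forces P = True.
In (B ∨ ¬P) only B is left, so B = True.
In (¬B ∨ ¬P ∨ W) only W is left, so W = True.
In (¬B ∨ ¬K ∨ ¬W) only ¬K is left, so K = False.
In (¬P ∨ Q ∨ ¬W) only Q is left, so Q = True.
All clauses satisfied.

W=T, B=T, P=T, K=F, Q=T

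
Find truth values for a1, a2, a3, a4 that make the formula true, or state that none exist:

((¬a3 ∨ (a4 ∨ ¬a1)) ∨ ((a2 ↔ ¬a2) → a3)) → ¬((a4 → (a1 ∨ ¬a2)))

a1: False, a2: True, a3: False, a4: True

  ((¬a3 ∨ (a4 ∨ ¬a1)) ∨ ((a2 ↔ ¬a2) → a3)) → ¬((a4 → (a1 ∨ ¬a2))) = True
    (¬a3 ∨ (a4 ∨ ¬a1)) ∨ ((a2 ↔ ¬a2) → a3) = True
      ¬a3 ∨ (a4 ∨ ¬a1) = True
        ¬a3 = True
        a4 ∨ ¬a1 = True
          ¬a1 = True
      (a2 ↔ ¬a2) → a3 = True
        a2 ↔ ¬a2 = False
          ¬a2 = False
    ¬((a4 → (a1 ∨ ¬a2))) = True
      a4 → (a1 ∨ ¬a2) = False
        a1 ∨ ¬a2 = False
          ¬a2 = False
The formula evaluates to True.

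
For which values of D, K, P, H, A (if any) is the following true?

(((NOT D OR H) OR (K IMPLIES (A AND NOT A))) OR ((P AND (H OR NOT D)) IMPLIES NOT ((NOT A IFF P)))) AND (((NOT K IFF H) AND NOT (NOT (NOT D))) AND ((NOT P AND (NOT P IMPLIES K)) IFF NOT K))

D: False, K: True, P: True, H: False, A: False

  ((NOT D OR H) OR (K IMPLIES (A AND NOT A))) OR ((P AND (H OR NOT D)) IMPLIES NOT ((NOT A IFF P))) = True
    (NOT D OR H) OR (K IMPLIES (A AND NOT A)) = True
      NOT D OR H = True
        NOT D = True
      K IMPLIES (A AND NOT A) = False
        A AND NOT A = False
          NOT A = True
    (P AND (H OR NOT D)) IMPLIES NOT ((NOT A IFF P)) = False
      P AND (H OR NOT D) = True
        H OR NOT D = True
          NOT D = True
      NOT ((NOT A IFF P)) = False
        NOT A IFF P = True
          NOT A = True
  ((NOT K IFF H) AND NOT (NOT (NOT D))) AND ((NOT P AND (NOT P IMPLIES K)) IFF NOT K) = True
    (NOT K IFF H) AND NOT (NOT (NOT D)) = True
      NOT K IFF H = True
        NOT K = False
      NOT (NOT (NOT D)) = True
        NOT (NOT D) = False
          NOT D = True
    (NOT P AND (NOT P IMPLIES K)) IFF NOT K = True
      NOT P AND (NOT P IMPLIES K) = False
        NOT P = False
        NOT P IMPLIES K = True
          NOT P = False
      NOT K = False
Both conjuncts True, so the formula holds.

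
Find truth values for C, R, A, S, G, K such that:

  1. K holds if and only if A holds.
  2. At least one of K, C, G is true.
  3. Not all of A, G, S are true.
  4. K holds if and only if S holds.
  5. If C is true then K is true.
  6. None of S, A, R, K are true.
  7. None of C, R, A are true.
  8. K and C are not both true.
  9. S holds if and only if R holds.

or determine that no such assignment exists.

C = False, R = False, A = False, S = False, G = True, K = False

  (1) K=F, A=F — same ✓
  (2) {K, C, G}: 1 true — at least one ✓
  (3) {A, G, S}: 1/3 true — not all ✓
  (4) K=F, S=F — same ✓
  (5) C=F ⇒ K: vacuous ✓
  (6) {S, A, R, K}: 0 true — none ✓
  (7) {C, R, A}: 0 true — none ✓
  (8) K=F, C=F — not both ✓
  (9) S=F, R=F — same ✓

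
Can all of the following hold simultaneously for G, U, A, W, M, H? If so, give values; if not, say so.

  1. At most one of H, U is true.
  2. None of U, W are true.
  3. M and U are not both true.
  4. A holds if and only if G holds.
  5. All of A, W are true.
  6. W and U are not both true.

UNSATISFIABLE

Case W = True:
  Constraint (2) is violated (W=T) — contradiction.
Case W = False:
  Constraint (5) is violated (W=F) — contradiction.
Both cases fail — unsatisfiable.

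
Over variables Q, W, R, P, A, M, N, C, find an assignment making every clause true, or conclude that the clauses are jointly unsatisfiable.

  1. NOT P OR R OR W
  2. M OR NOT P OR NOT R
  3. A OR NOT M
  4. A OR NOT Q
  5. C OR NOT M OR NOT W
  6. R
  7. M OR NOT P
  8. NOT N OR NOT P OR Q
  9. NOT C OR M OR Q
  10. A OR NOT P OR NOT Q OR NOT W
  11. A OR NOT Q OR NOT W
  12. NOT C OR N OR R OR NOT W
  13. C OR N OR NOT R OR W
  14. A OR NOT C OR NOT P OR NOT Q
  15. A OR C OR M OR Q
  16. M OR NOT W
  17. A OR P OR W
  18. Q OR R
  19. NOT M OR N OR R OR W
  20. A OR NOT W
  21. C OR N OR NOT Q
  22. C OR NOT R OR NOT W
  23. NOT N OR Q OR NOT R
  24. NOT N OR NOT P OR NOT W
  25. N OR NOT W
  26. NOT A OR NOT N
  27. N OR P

Unit clause (R) forces R = True.
Set Q = False.
  then (NOT N OR Q OR NOT R) forces N = False.
  then (N OR NOT W) forces W = False.
  then (N OR P) forces P = True.
  then (M OR NOT P OR NOT R) forces M = True.
  then (A OR NOT M) forces A = True.
  then (C OR N OR NOT R OR W) forces C = True.
All clauses satisfied.

Q=F, W=F, R=T, P=T, A=T, M=T, N=F, C=T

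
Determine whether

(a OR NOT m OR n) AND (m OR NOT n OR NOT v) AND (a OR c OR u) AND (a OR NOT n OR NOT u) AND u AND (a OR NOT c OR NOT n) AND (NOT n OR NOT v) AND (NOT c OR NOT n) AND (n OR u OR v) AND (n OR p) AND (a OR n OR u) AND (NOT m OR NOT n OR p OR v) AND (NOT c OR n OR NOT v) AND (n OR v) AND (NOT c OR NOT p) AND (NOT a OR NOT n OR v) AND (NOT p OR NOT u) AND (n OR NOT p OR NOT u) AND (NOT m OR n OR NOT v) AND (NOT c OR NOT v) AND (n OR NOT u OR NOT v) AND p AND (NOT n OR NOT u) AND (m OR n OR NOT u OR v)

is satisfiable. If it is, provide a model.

The formula is unsatisfiable.

Case p = True:
  (u) forces u = True.
  Clause (NOT p OR NOT u) is falsified — contradiction.
Case p = False:
  Clause (p) is falsified — contradiction.
Both cases fail, so the formula is unsatisfiable.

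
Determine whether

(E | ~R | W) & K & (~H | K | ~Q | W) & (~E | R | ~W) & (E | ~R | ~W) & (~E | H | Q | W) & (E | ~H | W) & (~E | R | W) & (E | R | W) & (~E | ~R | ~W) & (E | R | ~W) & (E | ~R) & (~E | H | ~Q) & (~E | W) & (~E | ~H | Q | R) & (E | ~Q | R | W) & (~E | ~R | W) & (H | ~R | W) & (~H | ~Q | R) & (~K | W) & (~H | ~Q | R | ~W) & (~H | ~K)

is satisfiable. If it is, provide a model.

Case E = True:
  (K) forces K = True.
  (~E | W) forces W = True.
  (~E | R | ~W) forces R = True.
  Clause (~E | ~R | ~W) is falsified — contradiction.
Case E = False:
  (K) forces K = True.
  (E | ~R) forces R = False.
  (E | R | W) forces W = True.
  Clause (E | R | ~W) is falsified — contradiction.
Both cases fail, so the formula is unsatisfiable.

The formula is unsatisfiable.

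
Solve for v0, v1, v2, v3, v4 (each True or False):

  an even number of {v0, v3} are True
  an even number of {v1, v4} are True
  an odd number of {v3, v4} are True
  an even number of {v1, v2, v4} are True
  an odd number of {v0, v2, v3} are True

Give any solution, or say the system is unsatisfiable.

Unsatisfiable — no assignment works.

Adding constraints 1, 2, 4, 5 mod 2: every variable appears an even number of times on the left, so the left side is 0.
But the right sides sum to 1 (mod 2). 0 ≠ 1 — the system is inconsistent.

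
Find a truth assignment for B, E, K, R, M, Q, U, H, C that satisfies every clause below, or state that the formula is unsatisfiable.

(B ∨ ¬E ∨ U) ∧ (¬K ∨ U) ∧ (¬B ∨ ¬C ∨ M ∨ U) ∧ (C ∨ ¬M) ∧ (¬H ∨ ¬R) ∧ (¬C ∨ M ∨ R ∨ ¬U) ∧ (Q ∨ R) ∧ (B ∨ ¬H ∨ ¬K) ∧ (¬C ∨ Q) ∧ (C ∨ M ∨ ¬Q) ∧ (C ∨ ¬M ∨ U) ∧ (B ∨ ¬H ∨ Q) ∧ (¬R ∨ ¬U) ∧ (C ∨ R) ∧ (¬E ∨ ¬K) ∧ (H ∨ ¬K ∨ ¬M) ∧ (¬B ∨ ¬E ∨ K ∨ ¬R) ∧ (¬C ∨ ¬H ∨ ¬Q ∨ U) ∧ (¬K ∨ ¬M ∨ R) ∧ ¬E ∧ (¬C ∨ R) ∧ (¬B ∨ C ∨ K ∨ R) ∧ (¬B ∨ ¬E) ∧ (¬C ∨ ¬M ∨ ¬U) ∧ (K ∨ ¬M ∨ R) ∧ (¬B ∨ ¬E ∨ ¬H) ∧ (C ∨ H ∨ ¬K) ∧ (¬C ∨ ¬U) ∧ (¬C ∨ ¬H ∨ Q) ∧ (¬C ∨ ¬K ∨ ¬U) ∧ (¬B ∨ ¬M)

B = False; E = False; K = False; R = True; M = True; Q = True; U = False; H = False; C = True

Unit clause (¬E) forces E = False.
Set B = False.
Set K = False.
Try R = False:
  (Q ∨ R) forces Q = True.
  (C ∨ R) forces C = True.
  clause (¬C ∨ R) is falsified — backtrack.
So R = True.
  then (¬H ∨ ¬R) forces H = False.
  then (¬R ∨ ¬U) forces U = False.
Set M = True.
  then (C ∨ ¬M) forces C = True.
  then (¬C ∨ Q) forces Q = True.
All clauses satisfied.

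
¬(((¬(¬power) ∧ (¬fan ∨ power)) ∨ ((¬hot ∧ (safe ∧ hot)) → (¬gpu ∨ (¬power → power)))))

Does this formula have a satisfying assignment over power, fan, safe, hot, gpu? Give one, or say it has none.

Case hot = True: the formula becomes ¬(((¬(¬power) ∧ (¬fan ∨ power)) ∨ True)) = False.
Case hot = False: the formula becomes ¬(((¬(¬power) ∧ (¬fan ∨ power)) ∨ True)) = False.
Both cases fail — unsatisfiable.

Unsatisfiable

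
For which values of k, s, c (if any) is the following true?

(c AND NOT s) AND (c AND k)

k = True, s = False, c = True

  c AND NOT s = True
    NOT s = True
  c AND k = True
Both conjuncts True, so the formula holds.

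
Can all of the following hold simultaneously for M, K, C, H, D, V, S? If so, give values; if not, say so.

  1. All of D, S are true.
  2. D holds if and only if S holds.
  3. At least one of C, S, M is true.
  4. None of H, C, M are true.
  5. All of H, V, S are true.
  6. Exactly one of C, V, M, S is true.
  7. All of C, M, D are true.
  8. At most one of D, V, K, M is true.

The formula is unsatisfiable.

Case M = True:
  Constraint (4) is violated (M=T) — contradiction.
Case M = False:
  Constraint (7) is violated (M=F) — contradiction.
Both cases fail — unsatisfiable.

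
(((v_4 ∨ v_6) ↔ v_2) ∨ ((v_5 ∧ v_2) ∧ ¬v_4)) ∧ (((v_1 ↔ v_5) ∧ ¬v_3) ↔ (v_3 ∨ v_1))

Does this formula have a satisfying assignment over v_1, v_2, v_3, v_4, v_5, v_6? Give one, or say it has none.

v_1=T; v_2=T; v_3=F; v_4=F; v_5=T; v_6=T

  ((v_4 ∨ v_6) ↔ v_2) ∨ ((v_5 ∧ v_2) ∧ ¬v_4) = True
    (v_4 ∨ v_6) ↔ v_2 = True
      v_4 ∨ v_6 = True
    (v_5 ∧ v_2) ∧ ¬v_4 = True
      v_5 ∧ v_2 = True
      ¬v_4 = True
  ((v_1 ↔ v_5) ∧ ¬v_3) ↔ (v_3 ∨ v_1) = True
    (v_1 ↔ v_5) ∧ ¬v_3 = True
      v_1 ↔ v_5 = True
      ¬v_3 = True
    v_3 ∨ v_1 = True
Both conjuncts True, so the formula holds.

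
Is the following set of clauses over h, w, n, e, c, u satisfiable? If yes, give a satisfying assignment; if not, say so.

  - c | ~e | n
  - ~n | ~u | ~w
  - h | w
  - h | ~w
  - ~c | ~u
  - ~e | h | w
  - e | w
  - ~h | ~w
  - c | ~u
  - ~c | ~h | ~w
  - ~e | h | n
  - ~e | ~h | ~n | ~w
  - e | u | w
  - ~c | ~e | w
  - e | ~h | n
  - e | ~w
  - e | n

Try h = False:
  (h | w) forces w = True.
  clause (h | ~w) is falsified — backtrack.
So h = True.
  then (~h | ~w) forces w = False.
  then (e | w) forces e = True.
  then (~c | ~e | w) forces c = False.
  then (c | ~e | n) forces n = True.
  then (c | ~u) forces u = False.
All clauses satisfied.

h=T; w=F; n=T; e=T; c=F; u=F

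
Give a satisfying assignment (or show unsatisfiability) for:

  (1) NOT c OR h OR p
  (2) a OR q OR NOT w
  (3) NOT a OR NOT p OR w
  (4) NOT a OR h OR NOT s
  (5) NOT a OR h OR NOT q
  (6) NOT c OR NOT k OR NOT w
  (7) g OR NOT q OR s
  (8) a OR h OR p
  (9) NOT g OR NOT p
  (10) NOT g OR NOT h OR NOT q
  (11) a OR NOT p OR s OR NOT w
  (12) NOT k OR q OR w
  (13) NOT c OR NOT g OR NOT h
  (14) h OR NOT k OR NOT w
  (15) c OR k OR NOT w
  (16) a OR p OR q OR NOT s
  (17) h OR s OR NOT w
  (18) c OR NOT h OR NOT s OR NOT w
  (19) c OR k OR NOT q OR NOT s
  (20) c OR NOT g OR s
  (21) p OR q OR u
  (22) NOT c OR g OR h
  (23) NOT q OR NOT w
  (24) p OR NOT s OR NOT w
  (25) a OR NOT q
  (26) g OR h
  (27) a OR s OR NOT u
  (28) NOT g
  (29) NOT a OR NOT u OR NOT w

Unit clause (NOT g) forces g = False.
In (g OR h) only h is left, so h = True.
Set q = False.
Set p = False.
  then (p OR q OR u) forces u = True.
Set k = False.
Set s = False.
  then (a OR s OR NOT u) forces a = True.
  then (NOT a OR NOT u OR NOT w) forces w = False.
Set c = False.
All clauses satisfied.

g = False, h = True, q = False, p = False, k = False, s = False, w = False, a = True, c = False, u = True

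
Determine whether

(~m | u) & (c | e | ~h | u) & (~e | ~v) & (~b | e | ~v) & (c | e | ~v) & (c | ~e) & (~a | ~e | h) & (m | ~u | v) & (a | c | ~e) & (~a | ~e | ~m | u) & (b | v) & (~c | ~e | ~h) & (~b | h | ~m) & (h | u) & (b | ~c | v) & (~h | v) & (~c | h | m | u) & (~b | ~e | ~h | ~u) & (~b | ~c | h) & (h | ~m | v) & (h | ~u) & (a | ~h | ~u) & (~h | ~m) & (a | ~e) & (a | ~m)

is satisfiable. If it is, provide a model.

e = False; u = False; h = True; v = True; m = False; b = False; c = True; a = False

Try e = True:
  (~e | ~v) forces v = False.
  (c | ~e) forces c = True.
  (b | v) forces b = True.
  (~c | ~e | ~h) forces h = False.
  clause (~b | ~c | h) is falsified — backtrack.
So e = False.
Set u = False.
  then (~m | u) forces m = False.
  then (h | u) forces h = True.
  then (~h | v) forces v = True.
  then (c | e | ~h | u) forces c = True.
  then (~b | e | ~v) forces b = False.
Set a = False.
All clauses satisfied.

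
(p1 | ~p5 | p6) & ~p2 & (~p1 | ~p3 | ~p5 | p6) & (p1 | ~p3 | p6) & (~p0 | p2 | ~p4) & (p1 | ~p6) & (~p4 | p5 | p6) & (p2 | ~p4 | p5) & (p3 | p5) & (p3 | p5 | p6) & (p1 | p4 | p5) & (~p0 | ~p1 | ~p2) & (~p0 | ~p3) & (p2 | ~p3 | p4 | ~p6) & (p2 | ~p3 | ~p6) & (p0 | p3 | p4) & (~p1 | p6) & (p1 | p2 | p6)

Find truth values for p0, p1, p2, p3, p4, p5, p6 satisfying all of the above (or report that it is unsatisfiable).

p0=T, p1=T, p2=F, p3=F, p4=F, p5=T, p6=T

Unit clause (~p2) forces p2 = False.
Set p0 = True.
  then (~p0 | p2 | ~p4) forces p4 = False.
  then (~p0 | ~p3) forces p3 = False.
  then (p3 | p5) forces p5 = True.
Set p1 = True.
  then (~p1 | p6) forces p6 = True.
All clauses satisfied.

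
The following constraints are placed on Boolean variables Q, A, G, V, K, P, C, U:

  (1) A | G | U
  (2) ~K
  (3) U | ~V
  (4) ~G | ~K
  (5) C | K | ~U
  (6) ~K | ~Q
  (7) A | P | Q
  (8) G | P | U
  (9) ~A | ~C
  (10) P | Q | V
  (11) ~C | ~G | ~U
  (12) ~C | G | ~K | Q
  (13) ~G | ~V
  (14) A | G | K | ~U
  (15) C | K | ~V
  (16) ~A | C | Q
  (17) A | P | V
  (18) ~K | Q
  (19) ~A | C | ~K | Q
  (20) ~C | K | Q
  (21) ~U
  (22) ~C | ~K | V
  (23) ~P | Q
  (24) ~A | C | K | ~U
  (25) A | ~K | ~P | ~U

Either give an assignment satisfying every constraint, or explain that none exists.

Unit clause (~K) forces K = False.
Unit clause (~U) forces U = False.
In (U | ~V) only ~V is left, so V = False.
Try Q = False:
  (P | Q | V) forces P = True.
  clause (~P | Q) is falsified — backtrack.
So Q = True.
Set A = True.
  then (~A | ~C) forces C = False.
Set G = True.
Set P = False.
All clauses satisfied.

Q=T; A=T; G=T; V=F; K=F; P=F; C=F; U=F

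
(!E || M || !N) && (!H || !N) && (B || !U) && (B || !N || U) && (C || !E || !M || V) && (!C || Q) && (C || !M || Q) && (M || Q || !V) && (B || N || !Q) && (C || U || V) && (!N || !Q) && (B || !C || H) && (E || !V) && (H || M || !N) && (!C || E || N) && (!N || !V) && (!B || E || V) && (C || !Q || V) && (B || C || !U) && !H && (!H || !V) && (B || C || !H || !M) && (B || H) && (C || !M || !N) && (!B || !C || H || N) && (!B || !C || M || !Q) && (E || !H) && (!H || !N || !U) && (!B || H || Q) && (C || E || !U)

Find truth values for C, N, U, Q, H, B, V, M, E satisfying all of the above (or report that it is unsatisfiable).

C: False; N: False; U: True; Q: True; H: False; B: True; V: True; M: True; E: True

Unit clause (!H) forces H = False.
In (B || H) only B is left, so B = True.
In (!B || H || Q) only Q is left, so Q = True.
In (!N || !Q) only !N is left, so N = False.
In (!B || !C || H || N) only !C is left, so C = False.
In (C || !Q || V) only V is left, so V = True.
In (E || !V) only E is left, so E = True.
Set U = True.
Set M = True.
All clauses satisfied.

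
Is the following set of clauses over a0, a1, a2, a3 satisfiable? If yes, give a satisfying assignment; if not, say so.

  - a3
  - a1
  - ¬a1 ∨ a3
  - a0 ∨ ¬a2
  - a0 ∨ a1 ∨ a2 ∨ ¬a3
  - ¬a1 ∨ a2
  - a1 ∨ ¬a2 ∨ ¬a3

a0 = True; a1 = True; a2 = True; a3 = True

Unit clause (a3) forces a3 = True.
Unit clause (a1) forces a1 = True.
In (¬a1 ∨ a2) only a2 is left, so a2 = True.
In (a0 ∨ ¬a2) only a0 is left, so a0 = True.
Check each clause:
  (a3): a3 holds.
  (a1): a1 holds.
  (¬a1 ∨ a3): a3 holds.
  (a0 ∨ ¬a2): a0 holds.
  (a0 ∨ a1 ∨ a2 ∨ ¬a3): a0 holds.
  (¬a1 ∨ a2): a2 holds.
  (a1 ∨ ¬a2 ∨ ¬a3): a1 holds.
All clauses satisfied.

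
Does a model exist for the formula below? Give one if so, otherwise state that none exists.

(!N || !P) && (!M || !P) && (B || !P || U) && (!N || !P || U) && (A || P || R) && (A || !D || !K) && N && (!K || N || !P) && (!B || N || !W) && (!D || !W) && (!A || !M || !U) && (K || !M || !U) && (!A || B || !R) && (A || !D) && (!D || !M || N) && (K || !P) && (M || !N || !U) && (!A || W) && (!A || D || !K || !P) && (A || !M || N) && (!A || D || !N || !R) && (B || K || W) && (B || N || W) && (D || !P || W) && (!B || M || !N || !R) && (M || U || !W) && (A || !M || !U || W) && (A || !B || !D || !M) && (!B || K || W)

W=T, M=T, U=F, B=T, P=F, R=F, A=T, D=F, N=T, K=F

Unit clause (N) forces N = True.
In (!N || !P) only !P is left, so P = False.
Set W = True.
  then (!D || !W) forces D = False.
Try M = False:
  (M || !N || !U) forces U = False.
  clause (M || U || !W) is falsified — backtrack.
So M = True.
Set U = False.
Set B = True.
Set R = False.
  then (A || P || R) forces A = True.
Set K = False.
All clauses satisfied.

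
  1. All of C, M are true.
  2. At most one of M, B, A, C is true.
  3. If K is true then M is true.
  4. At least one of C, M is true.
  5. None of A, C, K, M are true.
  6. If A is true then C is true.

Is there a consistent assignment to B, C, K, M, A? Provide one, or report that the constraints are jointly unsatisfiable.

Case C = True:
  Constraint (5) is violated (C=T) — contradiction.
Case C = False:
  Constraint (1) is violated (C=F) — contradiction.
Both cases fail — unsatisfiable.

Unsatisfiable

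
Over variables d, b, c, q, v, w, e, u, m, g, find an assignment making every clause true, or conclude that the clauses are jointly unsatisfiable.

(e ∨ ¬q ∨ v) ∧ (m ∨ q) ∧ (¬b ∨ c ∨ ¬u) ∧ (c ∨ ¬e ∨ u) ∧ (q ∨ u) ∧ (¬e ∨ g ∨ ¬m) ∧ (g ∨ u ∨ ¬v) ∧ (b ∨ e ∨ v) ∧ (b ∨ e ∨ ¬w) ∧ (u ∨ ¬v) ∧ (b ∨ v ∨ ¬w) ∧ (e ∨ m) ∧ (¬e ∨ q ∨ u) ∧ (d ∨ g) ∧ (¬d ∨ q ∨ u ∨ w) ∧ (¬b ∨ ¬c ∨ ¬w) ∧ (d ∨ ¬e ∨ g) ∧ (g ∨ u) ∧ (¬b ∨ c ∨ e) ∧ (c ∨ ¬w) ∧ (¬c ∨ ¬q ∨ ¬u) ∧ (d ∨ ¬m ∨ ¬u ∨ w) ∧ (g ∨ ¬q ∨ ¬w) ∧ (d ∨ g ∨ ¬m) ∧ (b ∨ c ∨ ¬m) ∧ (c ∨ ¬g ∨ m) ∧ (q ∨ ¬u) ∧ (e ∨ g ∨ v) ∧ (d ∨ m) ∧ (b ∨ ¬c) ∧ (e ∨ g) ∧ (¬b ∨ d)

Set d = True.
Set b = True.
Try c = False:
  (¬b ∨ c ∨ ¬u) forces u = False.
  (c ∨ ¬e ∨ u) forces e = False.
  clause (¬b ∨ c ∨ e) is falsified — backtrack.
So c = True.
  then (¬b ∨ ¬c ∨ ¬w) forces w = False.
Try q = False:
  (m ∨ q) forces m = True.
  (q ∨ u) forces u = True.
  clause (q ∨ ¬u) is falsified — backtrack.
So q = True.
  then (¬c ∨ ¬q ∨ ¬u) forces u = False.
  then (u ∨ ¬v) forces v = False.
  then (g ∨ u) forces g = True.
  then (e ∨ ¬q ∨ v) forces e = True.
Set m = True.
All clauses satisfied.

d = True, b = True, c = True, q = True, v = False, w = False, e = True, u = False, m = True, g = True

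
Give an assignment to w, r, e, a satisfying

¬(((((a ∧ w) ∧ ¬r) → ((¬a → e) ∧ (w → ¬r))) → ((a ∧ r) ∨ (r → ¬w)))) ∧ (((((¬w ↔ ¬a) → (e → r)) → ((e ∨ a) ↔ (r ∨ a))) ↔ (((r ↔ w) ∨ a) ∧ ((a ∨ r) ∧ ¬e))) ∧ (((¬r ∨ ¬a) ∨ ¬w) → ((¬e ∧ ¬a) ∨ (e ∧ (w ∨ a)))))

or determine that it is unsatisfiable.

Case r = True: the formula simplifies to ¬((a ∨ ¬w)) ∧ (((e ∨ a) ↔ ((w ∨ a) ∧ ¬e)) ∧ ((¬a ∨ ¬w) → ((¬e ∧ ¬a) ∨ (e ∧ (w ∨ a))))).
  a = True: the conjunct ¬((a ∨ ¬w)) becomes ¬((True ∨ ¬w)) = False.
  a = False: simplifies to ¬(¬w) ∧ ((e ↔ (w ∧ ¬e)) ∧ (¬e ∨ (e ∧ w))).
    e = True: the conjunct e ↔ (w ∧ ¬e) becomes True ↔ (w ∧ False) = False.
    e = False: simplifies to ¬(¬w) ∧ ¬w.
      w = True: the conjunct ¬w is False.
      w = False: the conjunct ¬(¬w) becomes ¬(¬False) = False.
Case r = False: the conjunct ¬(((((a ∧ w) ∧ ¬r) → ((¬a → e) ∧ (w → ¬r))) → ((a ∧ r) ∨ (r → ¬w)))) becomes ¬((((a ∧ w) → (¬a → e)) → True)) = False.
Both cases fail — unsatisfiable.

No satisfying assignment exists.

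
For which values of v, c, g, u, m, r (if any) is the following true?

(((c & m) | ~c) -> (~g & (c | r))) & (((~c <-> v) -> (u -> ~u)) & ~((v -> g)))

v=T, c=T, g=F, u=T, m=T, r=F

  ((c & m) | ~c) -> (~g & (c | r)) = True
    (c & m) | ~c = True
      c & m = True
      ~c = False
    ~g & (c | r) = True
      ~g = True
      c | r = True
  ((~c <-> v) -> (u -> ~u)) & ~((v -> g)) = True
    (~c <-> v) -> (u -> ~u) = True
      ~c <-> v = False
        ~c = False
      u -> ~u = False
        ~u = False
    ~((v -> g)) = True
      v -> g = False
Both conjuncts True, so the formula holds.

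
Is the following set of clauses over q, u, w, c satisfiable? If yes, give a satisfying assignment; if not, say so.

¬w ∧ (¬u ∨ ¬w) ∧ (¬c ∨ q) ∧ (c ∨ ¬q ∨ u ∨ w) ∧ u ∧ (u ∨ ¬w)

Unit clause (¬w) forces w = False.
Unit clause (u) forces u = True.
Set q = False.
  then (¬c ∨ q) forces c = False.
Check each clause:
  (¬w): ¬w holds.
  (¬u ∨ ¬w): ¬w holds.
  (¬c ∨ q): ¬c holds.
  (c ∨ ¬q ∨ u ∨ w): ¬q holds.
  (u): u holds.
  (u ∨ ¬w): u holds.
All clauses satisfied.

q = False, u = True, w = False, c = False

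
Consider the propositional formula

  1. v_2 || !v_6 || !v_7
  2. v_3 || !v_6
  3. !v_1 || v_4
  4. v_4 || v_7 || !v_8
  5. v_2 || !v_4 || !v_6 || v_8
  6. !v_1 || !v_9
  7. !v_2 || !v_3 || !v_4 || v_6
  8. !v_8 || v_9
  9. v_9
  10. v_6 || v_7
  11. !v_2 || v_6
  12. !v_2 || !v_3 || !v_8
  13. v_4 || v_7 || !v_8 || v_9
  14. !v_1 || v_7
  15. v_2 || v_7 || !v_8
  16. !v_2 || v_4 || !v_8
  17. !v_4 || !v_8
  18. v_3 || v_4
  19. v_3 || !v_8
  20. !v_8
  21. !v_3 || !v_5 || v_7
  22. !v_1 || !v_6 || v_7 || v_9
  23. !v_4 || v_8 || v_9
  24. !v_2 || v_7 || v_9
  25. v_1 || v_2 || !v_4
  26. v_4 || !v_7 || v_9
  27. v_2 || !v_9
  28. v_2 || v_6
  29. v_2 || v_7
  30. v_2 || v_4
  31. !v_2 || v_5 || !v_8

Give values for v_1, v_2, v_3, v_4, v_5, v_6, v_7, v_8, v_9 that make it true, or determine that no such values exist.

v_1 = False, v_2 = True, v_3 = True, v_4 = False, v_5 = False, v_6 = True, v_7 = False, v_8 = False, v_9 = True

Unit clause (v_9) forces v_9 = True.
Unit clause (!v_8) forces v_8 = False.
In (v_2 || !v_9) only v_2 is left, so v_2 = True.
In (!v_1 || !v_9) only !v_1 is left, so v_1 = False.
In (!v_2 || v_6) only v_6 is left, so v_6 = True.
In (v_3 || !v_6) only v_3 is left, so v_3 = True.
Set v_4 = False.
Set v_5 = False.
Set v_7 = False.
All clauses satisfied.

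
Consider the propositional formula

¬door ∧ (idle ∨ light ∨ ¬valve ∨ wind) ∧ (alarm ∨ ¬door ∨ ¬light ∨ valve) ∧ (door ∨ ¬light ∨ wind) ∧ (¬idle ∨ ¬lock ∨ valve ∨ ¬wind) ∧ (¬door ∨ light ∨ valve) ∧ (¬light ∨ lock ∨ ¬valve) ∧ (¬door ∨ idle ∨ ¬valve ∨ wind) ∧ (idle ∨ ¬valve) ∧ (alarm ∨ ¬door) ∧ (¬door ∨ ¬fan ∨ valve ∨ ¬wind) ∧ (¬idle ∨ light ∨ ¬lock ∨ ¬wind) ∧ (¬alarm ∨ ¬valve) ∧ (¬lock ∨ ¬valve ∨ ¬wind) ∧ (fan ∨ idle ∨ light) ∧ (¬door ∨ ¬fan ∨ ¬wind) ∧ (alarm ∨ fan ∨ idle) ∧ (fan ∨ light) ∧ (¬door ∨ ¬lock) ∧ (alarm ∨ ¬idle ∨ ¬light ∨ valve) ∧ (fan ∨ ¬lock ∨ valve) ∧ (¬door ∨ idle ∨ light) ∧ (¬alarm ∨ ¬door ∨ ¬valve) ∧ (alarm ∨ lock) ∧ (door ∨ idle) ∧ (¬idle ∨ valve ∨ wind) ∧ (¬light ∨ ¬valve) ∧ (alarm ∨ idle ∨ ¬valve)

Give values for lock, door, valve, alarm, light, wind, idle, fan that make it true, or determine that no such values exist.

lock = False, door = False, valve = False, alarm = True, light = False, wind = True, idle = True, fan = True

Unit clause (¬door) forces door = False.
In (door ∨ idle) only idle is left, so idle = True.
Set lock = False.
  then (alarm ∨ lock) forces alarm = True.
  then (¬alarm ∨ ¬valve) forces valve = False.
  then (¬idle ∨ valve ∨ wind) forces wind = True.
Set light = False.
  then (fan ∨ light) forces fan = True.
All clauses satisfied.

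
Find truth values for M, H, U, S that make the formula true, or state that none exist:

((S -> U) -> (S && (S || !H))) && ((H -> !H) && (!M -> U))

M = True, H = False, U = True, S = True

  (S -> U) -> (S && (S || !H)) = True
    S -> U = True
    S && (S || !H) = True
      S || !H = True
        !H = True
  (H -> !H) && (!M -> U) = True
    H -> !H = True
      !H = True
    !M -> U = True
      !M = False
Both conjuncts True, so the formula holds.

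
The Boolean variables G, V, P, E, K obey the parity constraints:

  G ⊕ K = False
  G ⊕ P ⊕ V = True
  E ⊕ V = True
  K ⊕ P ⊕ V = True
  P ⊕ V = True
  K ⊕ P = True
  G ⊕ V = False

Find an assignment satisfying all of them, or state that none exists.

G = False; V = False; P = True; E = True; K = False

G ⊕ K = F ⊕ F = False ✓
G ⊕ P ⊕ V = F ⊕ T ⊕ F = True ✓
E ⊕ V = T ⊕ F = True ✓
K ⊕ P ⊕ V = F ⊕ T ⊕ F = True ✓
P ⊕ V = T ⊕ F = True ✓
K ⊕ P = F ⊕ T = True ✓
G ⊕ V = F ⊕ F = False ✓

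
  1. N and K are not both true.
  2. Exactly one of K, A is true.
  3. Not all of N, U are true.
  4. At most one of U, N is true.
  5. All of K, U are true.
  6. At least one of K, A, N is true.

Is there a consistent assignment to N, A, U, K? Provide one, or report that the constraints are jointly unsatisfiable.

N = False; A = False; U = True; K = True

  (1) N=F, K=T — not both ✓
  (2) {K, A}: 1 true — exactly one ✓
  (3) {N, U}: 1/2 true — not all ✓
  (4) {U, N}: 1 true — at most one ✓
  (5) {K, U}: all 2 true ✓
  (6) {K, A, N}: 1 true — at least one ✓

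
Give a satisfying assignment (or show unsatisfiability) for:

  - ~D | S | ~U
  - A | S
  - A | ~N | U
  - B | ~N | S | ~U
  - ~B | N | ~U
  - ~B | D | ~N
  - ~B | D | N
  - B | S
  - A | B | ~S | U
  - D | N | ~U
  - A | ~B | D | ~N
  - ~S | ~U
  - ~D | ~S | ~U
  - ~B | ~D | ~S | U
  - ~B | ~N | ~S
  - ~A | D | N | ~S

U = False, D = True, B = False, S = True, A = True, N = True

Set U = False.
Set D = True.
Set B = False.
  then (B | S) forces S = True.
  then (A | B | ~S | U) forces A = True.
Set N = True.
All clauses satisfied.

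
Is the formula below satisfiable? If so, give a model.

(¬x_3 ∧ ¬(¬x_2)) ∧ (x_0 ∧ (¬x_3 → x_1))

x_0 = True; x_1 = True; x_2 = True; x_3 = False

  ¬x_3 ∧ ¬(¬x_2) = True
    ¬x_3 = True
    ¬(¬x_2) = True
      ¬x_2 = False
  x_0 ∧ (¬x_3 → x_1) = True
    ¬x_3 → x_1 = True
      ¬x_3 = True
Both conjuncts True, so the formula holds.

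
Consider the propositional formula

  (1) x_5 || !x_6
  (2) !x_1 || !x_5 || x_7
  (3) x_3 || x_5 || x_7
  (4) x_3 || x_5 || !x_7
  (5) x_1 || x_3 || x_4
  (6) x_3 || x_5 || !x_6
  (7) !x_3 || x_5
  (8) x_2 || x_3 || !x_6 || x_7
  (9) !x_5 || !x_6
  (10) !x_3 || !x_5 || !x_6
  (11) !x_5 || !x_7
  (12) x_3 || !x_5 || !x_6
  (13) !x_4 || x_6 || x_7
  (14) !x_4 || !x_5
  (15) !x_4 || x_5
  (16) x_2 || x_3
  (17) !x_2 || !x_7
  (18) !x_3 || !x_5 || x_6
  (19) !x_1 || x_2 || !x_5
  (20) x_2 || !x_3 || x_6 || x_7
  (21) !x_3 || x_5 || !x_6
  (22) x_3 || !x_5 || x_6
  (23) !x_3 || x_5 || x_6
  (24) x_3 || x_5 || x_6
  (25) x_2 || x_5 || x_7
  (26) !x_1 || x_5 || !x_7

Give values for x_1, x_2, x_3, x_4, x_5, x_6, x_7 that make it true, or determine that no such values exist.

Case x_3 = True:
  (!x_3 || x_5) forces x_5 = True.
  (!x_5 || !x_6) forces x_6 = False.
  Clause (!x_3 || !x_5 || x_6) is falsified — contradiction.
Case x_3 = False:
  (x_2 || x_3) forces x_2 = True.
  (!x_2 || !x_7) forces x_7 = False.
  (x_3 || x_5 || x_7) forces x_5 = True.
  (!x_1 || !x_5 || x_7) forces x_1 = False.
  (x_1 || x_3 || x_4) forces x_4 = True.
  Clause (!x_4 || !x_5) is falsified — contradiction.
Both cases fail, so the formula is unsatisfiable.

Unsatisfiable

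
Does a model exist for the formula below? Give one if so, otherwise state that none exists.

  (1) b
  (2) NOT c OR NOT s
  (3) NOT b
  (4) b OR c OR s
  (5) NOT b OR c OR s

Case b = True:
  Clause (NOT b) is falsified — contradiction.
Case b = False:
  Clause (b) is falsified — contradiction.
Both cases fail, so the formula is unsatisfiable.

Unsatisfiable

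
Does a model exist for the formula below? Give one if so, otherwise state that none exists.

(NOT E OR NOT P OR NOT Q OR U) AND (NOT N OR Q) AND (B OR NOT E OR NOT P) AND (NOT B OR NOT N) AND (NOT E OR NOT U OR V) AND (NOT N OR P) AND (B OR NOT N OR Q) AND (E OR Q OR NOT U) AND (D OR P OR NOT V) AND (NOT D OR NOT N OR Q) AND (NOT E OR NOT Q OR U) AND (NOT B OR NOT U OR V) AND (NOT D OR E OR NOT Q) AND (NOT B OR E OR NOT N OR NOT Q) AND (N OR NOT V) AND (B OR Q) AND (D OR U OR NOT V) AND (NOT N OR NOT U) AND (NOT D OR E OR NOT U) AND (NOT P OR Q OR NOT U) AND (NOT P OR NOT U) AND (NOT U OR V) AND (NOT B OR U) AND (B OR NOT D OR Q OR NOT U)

Q = True, V = False, U = False, E = False, B = False, D = False, N = False, P = False

Try Q = False:
  (NOT N OR Q) forces N = False.
  (N OR NOT V) forces V = False.
  (B OR Q) forces B = True.
  (NOT B OR NOT U OR V) forces U = False.
  clause (NOT B OR U) is falsified — backtrack.
So Q = True.
Set V = False.
  then (NOT U OR V) forces U = False.
  then (NOT B OR U) forces B = False.
  then (NOT E OR NOT Q OR U) forces E = False.
  then (NOT D OR E OR NOT Q) forces D = False.
Set N = False.
Set P = False.
All clauses satisfied.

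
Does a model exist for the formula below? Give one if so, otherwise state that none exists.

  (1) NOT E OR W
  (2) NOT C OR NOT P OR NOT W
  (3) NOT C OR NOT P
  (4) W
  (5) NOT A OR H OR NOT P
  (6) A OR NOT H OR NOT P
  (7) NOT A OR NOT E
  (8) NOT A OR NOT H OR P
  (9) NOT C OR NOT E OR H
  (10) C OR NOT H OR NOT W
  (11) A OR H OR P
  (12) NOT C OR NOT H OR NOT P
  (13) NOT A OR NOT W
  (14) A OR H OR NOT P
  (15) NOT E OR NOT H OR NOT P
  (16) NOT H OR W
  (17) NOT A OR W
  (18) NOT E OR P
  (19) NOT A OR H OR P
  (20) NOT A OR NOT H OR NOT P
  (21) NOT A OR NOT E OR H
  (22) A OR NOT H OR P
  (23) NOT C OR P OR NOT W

No satisfying assignment exists.

Case C = True:
  (NOT C OR NOT P) forces P = False.
  (W) forces W = True.
  Clause (NOT C OR P OR NOT W) is falsified — contradiction.
Case C = False:
  (W) forces W = True.
  (C OR NOT H OR NOT W) forces H = False.
  (NOT A OR NOT W) forces A = False.
  (A OR H OR P) forces P = True.
  Clause (A OR H OR NOT P) is falsified — contradiction.
Both cases fail, so the formula is unsatisfiable.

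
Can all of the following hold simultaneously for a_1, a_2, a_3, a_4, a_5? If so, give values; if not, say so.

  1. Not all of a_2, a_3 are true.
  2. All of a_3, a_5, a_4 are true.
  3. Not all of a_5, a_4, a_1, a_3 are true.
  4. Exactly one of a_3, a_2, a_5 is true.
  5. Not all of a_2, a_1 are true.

Case a_5 = True:
  (2) forces a_3 = True.
  Constraint (4) is violated (a_3=T, a_5=T) — contradiction.
Case a_5 = False:
  Constraint (2) is violated (a_5=F) — contradiction.
Both cases fail — unsatisfiable.

No satisfying assignment exists.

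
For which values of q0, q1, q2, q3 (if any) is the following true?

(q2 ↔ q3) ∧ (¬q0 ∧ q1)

q0 = False; q1 = True; q2 = True; q3 = True

  q2 ↔ q3 = True
  ¬q0 ∧ q1 = True
    ¬q0 = True
Both conjuncts True, so the formula holds.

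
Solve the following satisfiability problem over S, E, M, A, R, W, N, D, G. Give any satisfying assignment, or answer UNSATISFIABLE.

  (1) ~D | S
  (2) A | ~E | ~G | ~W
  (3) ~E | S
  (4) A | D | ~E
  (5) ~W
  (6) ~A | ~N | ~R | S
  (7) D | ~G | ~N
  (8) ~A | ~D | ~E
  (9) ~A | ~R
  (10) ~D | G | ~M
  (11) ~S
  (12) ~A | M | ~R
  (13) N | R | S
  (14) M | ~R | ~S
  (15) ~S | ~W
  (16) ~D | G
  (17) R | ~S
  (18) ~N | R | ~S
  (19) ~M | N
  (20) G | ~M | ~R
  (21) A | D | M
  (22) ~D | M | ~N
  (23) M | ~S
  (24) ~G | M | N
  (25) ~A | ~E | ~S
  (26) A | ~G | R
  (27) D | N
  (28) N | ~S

S = False, E = False, M = True, A = True, R = False, W = False, N = True, D = False, G = False

Unit clause (~W) forces W = False.
Unit clause (~S) forces S = False.
In (~D | S) only ~D is left, so D = False.
In (~E | S) only ~E is left, so E = False.
In (D | N) only N is left, so N = True.
In (D | ~G | ~N) only ~G is left, so G = False.
Set M = True.
  then (G | ~M | ~R) forces R = False.
Set A = True.
All clauses satisfied.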